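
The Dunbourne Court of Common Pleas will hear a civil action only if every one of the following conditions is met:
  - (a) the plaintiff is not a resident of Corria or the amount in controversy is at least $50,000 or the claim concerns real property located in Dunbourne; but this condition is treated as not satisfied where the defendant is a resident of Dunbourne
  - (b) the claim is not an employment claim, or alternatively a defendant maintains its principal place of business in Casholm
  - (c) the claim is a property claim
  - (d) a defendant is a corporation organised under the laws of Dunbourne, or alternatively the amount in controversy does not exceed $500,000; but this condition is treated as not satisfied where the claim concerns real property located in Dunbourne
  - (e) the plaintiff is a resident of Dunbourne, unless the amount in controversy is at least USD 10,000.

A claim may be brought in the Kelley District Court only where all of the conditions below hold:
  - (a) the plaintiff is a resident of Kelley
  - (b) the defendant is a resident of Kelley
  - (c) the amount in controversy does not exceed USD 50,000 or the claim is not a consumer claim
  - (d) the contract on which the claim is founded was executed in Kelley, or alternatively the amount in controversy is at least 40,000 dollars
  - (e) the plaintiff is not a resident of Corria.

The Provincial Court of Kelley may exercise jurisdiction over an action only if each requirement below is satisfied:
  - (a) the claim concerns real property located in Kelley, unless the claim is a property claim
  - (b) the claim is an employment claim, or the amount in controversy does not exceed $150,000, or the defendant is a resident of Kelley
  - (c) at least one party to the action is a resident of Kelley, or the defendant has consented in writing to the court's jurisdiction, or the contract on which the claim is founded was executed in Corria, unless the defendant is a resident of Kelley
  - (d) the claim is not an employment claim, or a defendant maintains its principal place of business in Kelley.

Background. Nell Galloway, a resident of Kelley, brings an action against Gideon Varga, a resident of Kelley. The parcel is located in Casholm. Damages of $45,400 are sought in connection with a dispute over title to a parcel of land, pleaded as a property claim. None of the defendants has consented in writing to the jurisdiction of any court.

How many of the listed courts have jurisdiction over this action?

The Dunbourne Court of Common Pleas:
  (a) The plaintiff resides in Kelley, which is not Corria — that alternative is enough. And the carve-out is inapplicable — the defendant resides in Kelley, not Dunbourne. Satisfied.
  (b) The claim is a property claim, not an employment claim — that alternative is enough. Satisfied.
  (c) The claim is a property claim. Satisfied.
  (d) The amount in controversy is $45,400, within the 500,000 dollars ceiling — that alternative is enough. The carve-out does not apply: the property lies in Casholm, not Dunbourne. Condition met.
  (e) The plaintiff resides in Kelley, not Dunbourne. But the amount in controversy is 45,400 dollars, which meets the $10,000 floor, and the 'unless' clause therefore excuses the requirement. Condition met.
  → All conditions met; jurisdiction exists.
The Kelley District Court:
  (a) The plaintiff resides in Kelley. Met.
  (b) The defendant resides in Kelley. Met.
  (c) The amount in controversy is $45,400, within the USD 50,000 ceiling, which satisfies one of the alternatives. Condition met.
  (d) The amount in controversy is USD 45,400, which meets the USD 40,000 floor, so one alternative holds. Met.
  (e) The plaintiff resides in Kelley, which is not Corria. Met.
  → The court has jurisdiction.
The Provincial Court of Kelley:
  (a) The property lies in Casholm, not Kelley. The proviso rescues it, though: the claim is a property claim. Met.
  (b) The amount in controversy is USD 45,400, within the 150,000 dollars ceiling, which satisfies one of the alternatives. Satisfied.
  (c) Nell Galloway resides in Kelley, which satisfies one of the alternatives. Met.
  (d) The claim is a property claim, not an employment claim, so this disjunct is met. Condition met.
  → All conditions met; jurisdiction exists.
Courts with jurisdiction: the Dunbourne Court of Common Pleas, the Kelley District Court, the Provincial Court of Kelley — 3 in total.

3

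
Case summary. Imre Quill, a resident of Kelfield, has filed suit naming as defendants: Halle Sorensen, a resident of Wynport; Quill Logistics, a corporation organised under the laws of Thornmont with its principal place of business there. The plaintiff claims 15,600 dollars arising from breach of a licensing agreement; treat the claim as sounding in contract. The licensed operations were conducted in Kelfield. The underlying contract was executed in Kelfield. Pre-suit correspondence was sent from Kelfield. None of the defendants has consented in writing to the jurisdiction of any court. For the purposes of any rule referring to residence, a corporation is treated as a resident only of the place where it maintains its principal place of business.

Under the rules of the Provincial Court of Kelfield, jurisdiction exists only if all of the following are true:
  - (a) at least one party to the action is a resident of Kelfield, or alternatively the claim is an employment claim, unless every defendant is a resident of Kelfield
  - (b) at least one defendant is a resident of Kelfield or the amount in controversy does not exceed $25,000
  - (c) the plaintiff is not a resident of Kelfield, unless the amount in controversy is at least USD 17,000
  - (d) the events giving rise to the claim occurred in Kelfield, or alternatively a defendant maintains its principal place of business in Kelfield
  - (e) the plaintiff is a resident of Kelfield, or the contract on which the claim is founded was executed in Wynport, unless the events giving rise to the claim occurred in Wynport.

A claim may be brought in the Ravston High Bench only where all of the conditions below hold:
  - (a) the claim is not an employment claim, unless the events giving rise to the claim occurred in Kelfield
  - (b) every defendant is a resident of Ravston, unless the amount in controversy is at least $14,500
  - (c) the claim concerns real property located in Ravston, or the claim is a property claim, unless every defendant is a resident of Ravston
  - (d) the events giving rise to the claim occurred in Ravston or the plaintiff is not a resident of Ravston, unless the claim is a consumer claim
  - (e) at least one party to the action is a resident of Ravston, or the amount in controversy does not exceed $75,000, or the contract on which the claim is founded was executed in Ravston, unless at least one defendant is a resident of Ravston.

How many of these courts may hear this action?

The Provincial Court of Kelfield:
  (a) Imre Quill resides in Kelfield, which satisfies one of the alternatives. Condition met.
  (b) The amount in controversy is $15,600, within the 25,000 dollars ceiling, so this disjunct is met. Satisfied.
  (c) The plaintiff resides in Kelfield. The proviso offers no rescue either, since the amount in controversy is 15,600 dollars, below the 17,000 dollars floor. Not satisfied.
  (d) The operative events occurred in Kelfield, so one alternative holds. Condition met.
  (e) The plaintiff resides in Kelfield, so one alternative holds. Condition met.
  → No jurisdiction.
The Ravston High Bench:
  (a) The claim is a contract claim, not an employment claim. Met.
  (b) The defendants reside as follows — Halle Sorensen in Wynport, Quill Logistics in Thornmont — not all in Ravston. The proviso rescues it, though: the amount in controversy is 15,600 dollars, which meets the USD 14,500 floor. Met.
  (c) The claim does not concern real property; the claim is a contract claim, not a property claim — no alternative holds. Nor does the 'unless' clause help: the defendants reside as follows — Halle Sorensen in Wynport, Quill Logistics in Thornmont — not all in Ravston. Fails.
  (d) The plaintiff resides in Kelfield, which is not Ravston, so one alternative holds. Met.
  (e) The amount in controversy is $15,600, within the USD 75,000 ceiling — that alternative is enough. Condition met.
  → The court lacks jurisdiction.
No court satisfies all of its conditions.

0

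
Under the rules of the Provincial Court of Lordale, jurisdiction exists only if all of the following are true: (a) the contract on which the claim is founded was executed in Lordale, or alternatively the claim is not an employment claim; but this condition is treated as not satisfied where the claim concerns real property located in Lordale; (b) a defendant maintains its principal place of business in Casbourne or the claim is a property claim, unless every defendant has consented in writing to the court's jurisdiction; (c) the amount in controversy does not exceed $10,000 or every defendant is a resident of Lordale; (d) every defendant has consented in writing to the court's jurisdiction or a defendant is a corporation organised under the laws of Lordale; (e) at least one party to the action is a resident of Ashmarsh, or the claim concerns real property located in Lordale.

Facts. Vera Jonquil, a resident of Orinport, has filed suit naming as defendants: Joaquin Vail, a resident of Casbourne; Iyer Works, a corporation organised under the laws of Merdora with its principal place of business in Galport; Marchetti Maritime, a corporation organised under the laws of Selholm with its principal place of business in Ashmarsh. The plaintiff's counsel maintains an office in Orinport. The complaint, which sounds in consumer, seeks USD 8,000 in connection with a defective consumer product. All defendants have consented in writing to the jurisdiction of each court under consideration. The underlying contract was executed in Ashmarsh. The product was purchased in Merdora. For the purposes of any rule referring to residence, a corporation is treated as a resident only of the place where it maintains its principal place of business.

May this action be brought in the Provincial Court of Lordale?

The Provincial Court of Lordale:
  (a) The claim is a consumer claim, not an employment claim — that alternative is enough. The exception is not triggered, since the claim does not concern real property. Met.
  (b) The corporate defendant(s) have their principal place of business in Ashmarsh, Galport, not Casbourne; the claim is a consumer claim, not a property claim — every alternative fails. The proviso rescues it, though: every defendant has filed written consent. Condition met.
  (c) The amount in controversy is $8,000, within the USD 10,000 ceiling, so one alternative holds. Met.
  (d) Every defendant has filed written consent, which satisfies one of the alternatives. Met.
  (e) Marchetti Maritime resides in Ashmarsh, so one alternative holds. Condition met.
  → All conditions met; jurisdiction exists.

Yes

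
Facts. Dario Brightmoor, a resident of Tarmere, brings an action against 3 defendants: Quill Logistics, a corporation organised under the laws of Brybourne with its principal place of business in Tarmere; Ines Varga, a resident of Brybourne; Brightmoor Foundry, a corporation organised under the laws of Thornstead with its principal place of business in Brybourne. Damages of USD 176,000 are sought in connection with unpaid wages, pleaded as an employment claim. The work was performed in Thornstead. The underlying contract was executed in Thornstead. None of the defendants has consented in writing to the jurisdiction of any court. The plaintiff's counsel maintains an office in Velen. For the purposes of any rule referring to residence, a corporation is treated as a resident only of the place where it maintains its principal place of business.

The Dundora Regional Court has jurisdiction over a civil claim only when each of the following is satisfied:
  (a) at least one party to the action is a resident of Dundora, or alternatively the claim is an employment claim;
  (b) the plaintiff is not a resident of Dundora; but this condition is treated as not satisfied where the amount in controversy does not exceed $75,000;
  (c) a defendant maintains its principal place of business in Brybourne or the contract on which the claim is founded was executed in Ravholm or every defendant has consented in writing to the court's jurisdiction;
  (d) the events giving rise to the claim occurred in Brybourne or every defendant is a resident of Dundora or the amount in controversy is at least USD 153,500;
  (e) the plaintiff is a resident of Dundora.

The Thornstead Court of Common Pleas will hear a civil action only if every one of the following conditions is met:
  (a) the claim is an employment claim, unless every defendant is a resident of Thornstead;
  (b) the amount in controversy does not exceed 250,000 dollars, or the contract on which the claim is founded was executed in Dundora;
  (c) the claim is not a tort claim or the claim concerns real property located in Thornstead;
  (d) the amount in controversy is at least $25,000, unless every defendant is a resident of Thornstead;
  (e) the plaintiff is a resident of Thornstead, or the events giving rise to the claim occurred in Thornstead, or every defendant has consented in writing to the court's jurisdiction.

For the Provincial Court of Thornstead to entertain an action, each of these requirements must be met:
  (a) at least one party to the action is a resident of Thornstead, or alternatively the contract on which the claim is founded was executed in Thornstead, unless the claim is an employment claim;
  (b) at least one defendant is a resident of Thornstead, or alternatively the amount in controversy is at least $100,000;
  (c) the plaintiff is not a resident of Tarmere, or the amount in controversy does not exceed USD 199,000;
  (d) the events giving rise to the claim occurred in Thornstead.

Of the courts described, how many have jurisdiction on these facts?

2

The Dundora Regional Court:
  (a) The claim is an employment claim, so one alternative holds. Condition met.
  (b) The plaintiff resides in Tarmere, which is not Dundora. And the carve-out is inapplicable — the amount in controversy is $176,000, above the USD 75,000 ceiling. Satisfied.
  (c) Brightmoor Foundry has its principal place of business in Brybourne — that alternative is enough. Condition met.
  (d) The amount in controversy is $176,000, which meets the USD 153,500 floor — that alternative is enough. Satisfied.
  (e) The plaintiff resides in Tarmere, not Dundora. Not met.
  → The court lacks jurisdiction.
The Thornstead Court of Common Pleas:
  (a) The claim is an employment claim. Condition met.
  (b) The amount in controversy is USD 176,000, within the USD 250,000 ceiling, so this disjunct is met. Met.
  (c) The claim is an employment claim, not a tort claim, so this disjunct is met. Met.
  (d) The amount in controversy is USD 176,000, which meets the $25,000 floor. Met.
  (e) The operative events occurred in Thornstead — that alternative is enough. Condition met.
  → All conditions met; jurisdiction exists.
The Provincial Court of Thornstead:
  (a) The contract was executed in Thornstead, so one alternative holds. Condition met.
  (b) The amount in controversy is $176,000, which meets the 100,000 dollars floor — that alternative is enough. Condition met.
  (c) The amount in controversy is $176,000, within the $199,000 ceiling — that alternative is enough. Satisfied.
  (d) The operative events occurred in Thornstead. Met.
  → All conditions met; jurisdiction exists.
Courts with jurisdiction: the Thornstead Court of Common Pleas, the Provincial Court of Thornstead — 2 in total.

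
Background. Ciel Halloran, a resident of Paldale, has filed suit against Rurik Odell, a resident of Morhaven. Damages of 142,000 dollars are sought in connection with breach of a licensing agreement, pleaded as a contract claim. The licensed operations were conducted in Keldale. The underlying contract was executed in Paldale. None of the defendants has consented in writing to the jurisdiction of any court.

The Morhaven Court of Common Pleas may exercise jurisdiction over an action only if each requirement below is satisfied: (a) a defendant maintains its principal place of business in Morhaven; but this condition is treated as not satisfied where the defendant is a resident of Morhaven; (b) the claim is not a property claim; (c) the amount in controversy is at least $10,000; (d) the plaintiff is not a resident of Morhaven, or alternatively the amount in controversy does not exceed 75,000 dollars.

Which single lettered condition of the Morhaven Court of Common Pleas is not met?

(a)

The Morhaven Court of Common Pleas:
  (a) No defendant is a corporation. Condition not met.
  (b) The claim is a contract claim, not a property claim. Met.
  (c) The amount in controversy is $142,000, which meets the 10,000 dollars floor. Condition met.
  (d) The plaintiff resides in Paldale, which is not Morhaven, so one alternative holds. Condition met.
Only condition (a) fails.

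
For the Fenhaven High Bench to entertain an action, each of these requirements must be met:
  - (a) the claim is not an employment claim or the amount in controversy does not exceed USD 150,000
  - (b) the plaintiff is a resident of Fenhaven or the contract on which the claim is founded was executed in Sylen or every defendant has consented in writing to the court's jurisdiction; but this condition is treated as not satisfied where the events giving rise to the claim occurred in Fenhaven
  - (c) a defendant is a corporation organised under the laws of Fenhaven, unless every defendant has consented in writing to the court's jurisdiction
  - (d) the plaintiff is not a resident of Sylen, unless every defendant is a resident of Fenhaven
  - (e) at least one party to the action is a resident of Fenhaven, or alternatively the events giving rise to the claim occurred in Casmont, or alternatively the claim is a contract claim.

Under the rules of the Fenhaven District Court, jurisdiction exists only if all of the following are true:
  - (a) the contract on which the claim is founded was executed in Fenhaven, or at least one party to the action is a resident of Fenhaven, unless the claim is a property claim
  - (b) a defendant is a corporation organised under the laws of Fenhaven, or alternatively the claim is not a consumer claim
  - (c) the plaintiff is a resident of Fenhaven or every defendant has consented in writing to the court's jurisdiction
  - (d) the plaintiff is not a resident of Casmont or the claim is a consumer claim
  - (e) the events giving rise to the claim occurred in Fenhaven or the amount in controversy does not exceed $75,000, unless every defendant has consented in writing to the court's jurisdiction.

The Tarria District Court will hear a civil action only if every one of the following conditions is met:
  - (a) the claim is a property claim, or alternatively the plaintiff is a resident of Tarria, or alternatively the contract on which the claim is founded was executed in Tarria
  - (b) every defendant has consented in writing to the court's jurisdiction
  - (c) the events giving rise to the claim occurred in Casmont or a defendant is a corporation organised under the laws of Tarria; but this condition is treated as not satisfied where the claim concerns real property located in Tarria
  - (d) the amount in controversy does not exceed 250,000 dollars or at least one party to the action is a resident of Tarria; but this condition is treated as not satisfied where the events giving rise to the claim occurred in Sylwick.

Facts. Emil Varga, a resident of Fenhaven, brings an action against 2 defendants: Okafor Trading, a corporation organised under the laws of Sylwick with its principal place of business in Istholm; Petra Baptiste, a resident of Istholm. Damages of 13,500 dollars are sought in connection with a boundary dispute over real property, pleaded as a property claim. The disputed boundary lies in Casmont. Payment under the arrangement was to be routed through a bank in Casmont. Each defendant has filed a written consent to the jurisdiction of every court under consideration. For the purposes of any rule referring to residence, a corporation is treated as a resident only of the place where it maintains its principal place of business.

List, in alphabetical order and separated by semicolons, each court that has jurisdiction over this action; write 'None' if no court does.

the Fenhaven District Court; the Fenhaven High Bench; the Tarria District Court

The Fenhaven High Bench:
  (a) The claim is a property claim, not an employment claim, which satisfies one of the alternatives. Satisfied.
  (b) The plaintiff resides in Fenhaven, so one alternative holds. The exception is not triggered, since the operative events occurred in Casmont, not Fenhaven. Condition met.
  (c) The corporate defendant(s) are organised in Sylwick, not Fenhaven. But every defendant has filed written consent, and the 'unless' clause therefore excuses the requirement. Satisfied.
  (d) The plaintiff resides in Fenhaven, which is not Sylen. Satisfied.
  (e) Emil Varga resides in Fenhaven — that alternative is enough. Satisfied.
  → Jurisdiction lies.
The Fenhaven District Court:
  (a) Emil Varga resides in Fenhaven, so this disjunct is met. Condition met.
  (b) The claim is a property claim, not a consumer claim, so one alternative holds. Condition met.
  (c) The plaintiff resides in Fenhaven — that alternative is enough. Satisfied.
  (d) The plaintiff resides in Fenhaven, which is not Casmont, so one alternative holds. Met.
  (e) The amount in controversy is USD 13,500, within the 75,000 dollars ceiling, which satisfies one of the alternatives. Condition met.
  → Every requirement is satisfied — jurisdiction.
The Tarria District Court:
  (a) The claim is a property claim, which satisfies one of the alternatives. Satisfied.
  (b) Every defendant has filed written consent. Condition met.
  (c) The operative events occurred in Casmont, which satisfies one of the alternatives. And the carve-out is inapplicable — the property lies in Casmont, not Tarria. Met.
  (d) The amount in controversy is 13,500 dollars, within the USD 250,000 ceiling, so this disjunct is met. And the carve-out is inapplicable — the operative events occurred in Casmont, not Sylwick. Satisfied.
  → Every requirement is satisfied — jurisdiction.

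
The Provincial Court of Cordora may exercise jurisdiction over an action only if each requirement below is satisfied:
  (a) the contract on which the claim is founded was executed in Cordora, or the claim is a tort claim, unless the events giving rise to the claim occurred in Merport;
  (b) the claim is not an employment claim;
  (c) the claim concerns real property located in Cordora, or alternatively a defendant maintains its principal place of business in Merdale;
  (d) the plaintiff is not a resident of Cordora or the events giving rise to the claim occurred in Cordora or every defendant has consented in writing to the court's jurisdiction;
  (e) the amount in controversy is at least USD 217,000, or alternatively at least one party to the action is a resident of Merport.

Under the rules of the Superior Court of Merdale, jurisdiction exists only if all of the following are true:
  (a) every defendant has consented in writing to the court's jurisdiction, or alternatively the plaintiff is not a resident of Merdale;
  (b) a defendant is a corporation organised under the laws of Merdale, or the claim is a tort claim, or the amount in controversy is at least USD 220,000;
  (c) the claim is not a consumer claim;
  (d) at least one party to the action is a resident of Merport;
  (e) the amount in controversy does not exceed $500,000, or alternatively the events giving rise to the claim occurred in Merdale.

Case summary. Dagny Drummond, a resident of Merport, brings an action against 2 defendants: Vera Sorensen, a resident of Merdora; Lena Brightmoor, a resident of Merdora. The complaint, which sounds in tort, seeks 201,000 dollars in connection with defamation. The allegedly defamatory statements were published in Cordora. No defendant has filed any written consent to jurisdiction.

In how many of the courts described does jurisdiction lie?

1

The Provincial Court of Cordora:
  (a) The claim is a tort claim, which satisfies one of the alternatives. Condition met.
  (b) The claim is a tort claim, not an employment claim. Condition met.
  (c) The claim does not concern real property; no defendant is a corporation — every alternative fails. Not satisfied.
  (d) The plaintiff resides in Merport, which is not Cordora, which satisfies one of the alternatives. Condition met.
  (e) Dagny Drummond resides in Merport — that alternative is enough. Condition met.
  → At least one condition fails; no jurisdiction.
The Superior Court of Merdale:
  (a) The plaintiff resides in Merport, which is not Merdale — that alternative is enough. Satisfied.
  (b) The claim is a tort claim, which satisfies one of the alternatives. Met.
  (c) The claim is a tort claim, not a consumer claim. Satisfied.
  (d) Dagny Drummond resides in Merport. Condition met.
  (e) The amount in controversy is USD 201,000, within the 500,000 dollars ceiling, so one alternative holds. Condition met.
  → Jurisdiction lies.
Courts with jurisdiction: the Superior Court of Merdale — 1 in total.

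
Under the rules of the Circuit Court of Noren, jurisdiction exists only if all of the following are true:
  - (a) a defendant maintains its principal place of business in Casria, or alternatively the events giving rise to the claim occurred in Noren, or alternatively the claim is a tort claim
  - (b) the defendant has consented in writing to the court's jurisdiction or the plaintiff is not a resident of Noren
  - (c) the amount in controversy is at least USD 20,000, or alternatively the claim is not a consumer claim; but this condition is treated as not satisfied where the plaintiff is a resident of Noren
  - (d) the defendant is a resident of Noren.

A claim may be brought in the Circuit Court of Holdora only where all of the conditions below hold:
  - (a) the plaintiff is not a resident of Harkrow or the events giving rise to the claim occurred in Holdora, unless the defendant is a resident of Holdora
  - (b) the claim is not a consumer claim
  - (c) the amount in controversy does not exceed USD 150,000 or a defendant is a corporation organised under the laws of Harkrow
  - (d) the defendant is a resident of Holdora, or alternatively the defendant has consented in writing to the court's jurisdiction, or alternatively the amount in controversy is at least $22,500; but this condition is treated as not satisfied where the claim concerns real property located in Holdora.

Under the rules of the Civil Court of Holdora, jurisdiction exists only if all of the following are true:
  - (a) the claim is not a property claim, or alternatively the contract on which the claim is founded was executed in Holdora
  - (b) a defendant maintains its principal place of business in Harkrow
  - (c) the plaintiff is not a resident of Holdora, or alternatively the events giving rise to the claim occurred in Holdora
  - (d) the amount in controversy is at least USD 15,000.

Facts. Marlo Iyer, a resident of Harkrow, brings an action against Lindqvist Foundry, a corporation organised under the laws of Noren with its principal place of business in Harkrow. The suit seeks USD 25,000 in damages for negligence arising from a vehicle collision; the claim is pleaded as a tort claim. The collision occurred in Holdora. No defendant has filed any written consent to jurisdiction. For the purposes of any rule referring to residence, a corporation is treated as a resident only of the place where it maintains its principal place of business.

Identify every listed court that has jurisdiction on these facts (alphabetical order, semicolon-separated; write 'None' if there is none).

the Circuit Court of Holdora; the Civil Court of Holdora

The Circuit Court of Noren:
  (a) The claim is a tort claim, so one alternative holds. Met.
  (b) The plaintiff resides in Harkrow, which is not Noren, which satisfies one of the alternatives. Condition met.
  (c) The amount in controversy is $25,000, which meets the USD 20,000 floor, so one alternative holds. And the carve-out is inapplicable — the plaintiff resides in Harkrow, not Noren. Condition met.
  (d) The defendant resides in Harkrow, not Noren. Not met.
  → The court lacks jurisdiction.
The Circuit Court of Holdora:
  (a) The operative events occurred in Holdora, so this disjunct is met. Condition met.
  (b) The claim is a tort claim, not a consumer claim. Met.
  (c) The amount in controversy is $25,000, within the $150,000 ceiling, which satisfies one of the alternatives. Satisfied.
  (d) The amount in controversy is 25,000 dollars, which meets the $22,500 floor — that alternative is enough. And the carve-out is inapplicable — the claim does not concern real property. Satisfied.
  → Every requirement is satisfied — jurisdiction.
The Civil Court of Holdora:
  (a) The claim is a tort claim, not a property claim — that alternative is enough. Satisfied.
  (b) Lindqvist Foundry has its principal place of business in Harkrow. Met.
  (c) The plaintiff resides in Harkrow, which is not Holdora, so one alternative holds. Met.
  (d) The amount in controversy is USD 25,000, which meets the 15,000 dollars floor. Satisfied.
  → The court has jurisdiction.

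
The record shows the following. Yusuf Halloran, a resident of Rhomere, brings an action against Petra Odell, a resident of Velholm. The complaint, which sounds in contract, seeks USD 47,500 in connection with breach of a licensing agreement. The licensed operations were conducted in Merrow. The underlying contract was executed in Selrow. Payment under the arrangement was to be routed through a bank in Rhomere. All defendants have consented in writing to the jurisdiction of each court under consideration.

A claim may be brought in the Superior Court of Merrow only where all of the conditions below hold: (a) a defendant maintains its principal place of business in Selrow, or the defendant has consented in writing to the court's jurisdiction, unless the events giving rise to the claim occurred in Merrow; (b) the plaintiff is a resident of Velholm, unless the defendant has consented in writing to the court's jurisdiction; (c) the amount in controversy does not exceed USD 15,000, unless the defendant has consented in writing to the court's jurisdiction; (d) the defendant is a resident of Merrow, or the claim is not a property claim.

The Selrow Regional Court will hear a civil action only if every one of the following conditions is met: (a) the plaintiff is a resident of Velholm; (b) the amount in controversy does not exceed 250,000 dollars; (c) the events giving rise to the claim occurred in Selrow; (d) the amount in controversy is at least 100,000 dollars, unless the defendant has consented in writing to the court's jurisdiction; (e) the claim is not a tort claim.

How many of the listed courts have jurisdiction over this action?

1

The Superior Court of Merrow:
  (a) Every defendant has filed written consent, so this disjunct is met. Condition met.
  (b) The plaintiff resides in Rhomere, not Velholm. However, every defendant has filed written consent, so the 'unless' proviso supplies this condition. Satisfied.
  (c) The amount in controversy is USD 47,500, above the USD 15,000 ceiling. But every defendant has filed written consent, and the 'unless' clause therefore excuses the requirement. Condition met.
  (d) The claim is a contract claim, not a property claim, so this disjunct is met. Met.
  → All conditions met; jurisdiction exists.
The Selrow Regional Court:
  (a) The plaintiff resides in Rhomere, not Velholm. Not met.
  (b) The amount in controversy is USD 47,500, within the $250,000 ceiling. Satisfied.
  (c) The operative events occurred in Merrow, not Selrow. Not satisfied.
  (d) The amount in controversy is USD 47,500, below the USD 100,000 floor. But every defendant has filed written consent, and the 'unless' clause therefore excuses the requirement. Condition met.
  (e) The claim is a contract claim, not a tort claim. Met.
  → No jurisdiction.
Courts with jurisdiction: the Superior Court of Merrow — 1 in total.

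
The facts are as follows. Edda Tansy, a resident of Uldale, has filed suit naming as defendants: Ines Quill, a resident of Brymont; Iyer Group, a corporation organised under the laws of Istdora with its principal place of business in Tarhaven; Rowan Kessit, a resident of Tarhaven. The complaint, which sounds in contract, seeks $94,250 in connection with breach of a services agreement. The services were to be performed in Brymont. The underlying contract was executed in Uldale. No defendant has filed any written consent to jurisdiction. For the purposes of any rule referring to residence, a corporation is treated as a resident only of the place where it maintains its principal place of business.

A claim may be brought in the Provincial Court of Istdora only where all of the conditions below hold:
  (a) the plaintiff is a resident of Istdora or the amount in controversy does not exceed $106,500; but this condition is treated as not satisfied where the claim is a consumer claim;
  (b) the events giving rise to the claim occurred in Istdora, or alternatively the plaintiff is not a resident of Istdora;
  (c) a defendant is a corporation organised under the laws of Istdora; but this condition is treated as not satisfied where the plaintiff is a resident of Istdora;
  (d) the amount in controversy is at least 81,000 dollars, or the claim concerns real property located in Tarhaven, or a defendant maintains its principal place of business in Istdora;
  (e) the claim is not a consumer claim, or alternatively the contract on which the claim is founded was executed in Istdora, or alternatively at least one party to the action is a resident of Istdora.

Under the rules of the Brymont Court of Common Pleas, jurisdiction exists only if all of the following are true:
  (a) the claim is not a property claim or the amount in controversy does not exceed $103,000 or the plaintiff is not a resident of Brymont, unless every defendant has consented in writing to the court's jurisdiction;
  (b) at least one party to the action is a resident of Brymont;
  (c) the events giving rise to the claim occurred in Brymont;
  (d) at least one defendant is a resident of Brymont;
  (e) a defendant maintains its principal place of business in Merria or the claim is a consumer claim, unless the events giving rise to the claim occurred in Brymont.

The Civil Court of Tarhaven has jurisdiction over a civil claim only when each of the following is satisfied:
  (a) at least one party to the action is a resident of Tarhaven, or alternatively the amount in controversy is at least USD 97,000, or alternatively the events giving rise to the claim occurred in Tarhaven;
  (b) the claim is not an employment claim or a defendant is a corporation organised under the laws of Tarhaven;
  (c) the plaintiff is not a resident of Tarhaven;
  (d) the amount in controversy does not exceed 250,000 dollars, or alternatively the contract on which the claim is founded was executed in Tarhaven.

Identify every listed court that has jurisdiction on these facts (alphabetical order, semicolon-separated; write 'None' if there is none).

The Provincial Court of Istdora:
  (a) The amount in controversy is $94,250, within the 106,500 dollars ceiling, so one alternative holds. The carve-out does not apply: the claim is a contract claim, not a consumer claim. Met.
  (b) The plaintiff resides in Uldale, which is not Istdora, so this disjunct is met. Condition met.
  (c) Iyer Group is organised under the laws of Istdora. And the carve-out is inapplicable — the plaintiff resides in Uldale, not Istdora. Condition met.
  (d) The amount in controversy is $94,250, which meets the $81,000 floor, so one alternative holds. Satisfied.
  (e) The claim is a contract claim, not a consumer claim, which satisfies one of the alternatives. Condition met.
  → Every requirement is satisfied — jurisdiction.
The Brymont Court of Common Pleas:
  (a) The claim is a contract claim, not a property claim, so one alternative holds. Condition met.
  (b) Ines Quill resides in Brymont. Condition met.
  (c) The operative events occurred in Brymont. Condition met.
  (d) Ines Quill resides in Brymont. Satisfied.
  (e) The corporate defendant(s) have their principal place of business in Tarhaven, not Merria; the claim is a contract claim, not a consumer claim — none of the alternatives is met. But the operative events occurred in Brymont, and the 'unless' clause therefore excuses the requirement. Satisfied.
  → All conditions met; jurisdiction exists.
The Civil Court of Tarhaven:
  (a) Iyer Group resides in Tarhaven, so this disjunct is met. Condition met.
  (b) The claim is a contract claim, not an employment claim, so one alternative holds. Condition met.
  (c) The plaintiff resides in Uldale, which is not Tarhaven. Condition met.
  (d) The amount in controversy is 94,250 dollars, within the 250,000 dollars ceiling, which satisfies one of the alternatives. Satisfied.
  → The court has jurisdiction.

the Brymont Court of Common Pleas; the Civil Court of Tarhaven; the Provincial Court of Istdora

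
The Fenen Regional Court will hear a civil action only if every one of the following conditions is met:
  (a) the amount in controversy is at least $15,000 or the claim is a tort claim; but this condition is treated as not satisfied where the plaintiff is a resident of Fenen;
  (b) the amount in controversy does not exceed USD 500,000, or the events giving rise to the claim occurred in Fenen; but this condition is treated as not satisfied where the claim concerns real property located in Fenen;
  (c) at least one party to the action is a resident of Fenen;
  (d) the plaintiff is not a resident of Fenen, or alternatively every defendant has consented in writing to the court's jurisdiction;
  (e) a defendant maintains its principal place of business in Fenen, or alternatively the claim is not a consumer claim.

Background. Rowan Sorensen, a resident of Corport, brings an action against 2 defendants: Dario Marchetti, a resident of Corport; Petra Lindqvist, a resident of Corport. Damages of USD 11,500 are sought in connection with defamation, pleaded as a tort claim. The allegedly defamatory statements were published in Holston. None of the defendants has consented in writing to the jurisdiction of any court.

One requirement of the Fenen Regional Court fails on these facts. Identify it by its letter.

(c)

The Fenen Regional Court:
  (a) The claim is a tort claim — that alternative is enough. The carve-out does not apply: the plaintiff resides in Corport, not Fenen. Satisfied.
  (b) The amount in controversy is $11,500, within the 500,000 dollars ceiling — that alternative is enough. The exception is not triggered, since the claim does not concern real property. Satisfied.
  (c) No party resides in Fenen. Fails.
  (d) The plaintiff resides in Corport, which is not Fenen, so one alternative holds. Condition met.
  (e) The claim is a tort claim, not a consumer claim, which satisfies one of the alternatives. Met.
Only condition (c) fails.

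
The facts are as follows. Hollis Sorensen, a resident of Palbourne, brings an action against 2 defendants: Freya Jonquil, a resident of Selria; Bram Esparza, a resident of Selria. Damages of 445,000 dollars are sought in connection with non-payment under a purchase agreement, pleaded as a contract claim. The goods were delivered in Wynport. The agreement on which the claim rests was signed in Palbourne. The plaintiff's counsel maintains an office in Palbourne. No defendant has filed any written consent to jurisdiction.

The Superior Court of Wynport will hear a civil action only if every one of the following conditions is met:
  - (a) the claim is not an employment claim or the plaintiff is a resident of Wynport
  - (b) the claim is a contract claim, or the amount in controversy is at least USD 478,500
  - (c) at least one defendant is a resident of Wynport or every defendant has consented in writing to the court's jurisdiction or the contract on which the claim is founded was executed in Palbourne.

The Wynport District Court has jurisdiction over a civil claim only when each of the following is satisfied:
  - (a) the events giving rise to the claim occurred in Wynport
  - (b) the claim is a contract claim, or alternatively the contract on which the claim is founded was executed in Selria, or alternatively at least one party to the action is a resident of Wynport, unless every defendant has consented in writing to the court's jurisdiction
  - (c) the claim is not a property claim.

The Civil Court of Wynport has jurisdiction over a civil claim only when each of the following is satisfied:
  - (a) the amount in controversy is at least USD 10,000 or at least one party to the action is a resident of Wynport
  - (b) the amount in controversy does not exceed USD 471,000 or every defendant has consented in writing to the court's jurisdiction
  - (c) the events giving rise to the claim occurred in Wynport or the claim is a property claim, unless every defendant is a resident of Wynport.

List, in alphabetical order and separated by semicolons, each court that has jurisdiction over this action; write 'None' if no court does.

The Superior Court of Wynport:
  (a) The claim is a contract claim, not an employment claim, so this disjunct is met. Satisfied.
  (b) The claim is a contract claim — that alternative is enough. Condition met.
  (c) The contract was executed in Palbourne, which satisfies one of the alternatives. Met.
  → Jurisdiction lies.
The Wynport District Court:
  (a) The operative events occurred in Wynport. Met.
  (b) The claim is a contract claim, which satisfies one of the alternatives. Satisfied.
  (c) The claim is a contract claim, not a property claim. Satisfied.
  → Every requirement is satisfied — jurisdiction.
The Civil Court of Wynport:
  (a) The amount in controversy is USD 445,000, which meets the 10,000 dollars floor, so this disjunct is met. Met.
  (b) The amount in controversy is $445,000, within the $471,000 ceiling, which satisfies one of the alternatives. Satisfied.
  (c) The operative events occurred in Wynport — that alternative is enough. Condition met.
  → All conditions met; jurisdiction exists.

the Civil Court of Wynport; the Superior Court of Wynport; the Wynport District Court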